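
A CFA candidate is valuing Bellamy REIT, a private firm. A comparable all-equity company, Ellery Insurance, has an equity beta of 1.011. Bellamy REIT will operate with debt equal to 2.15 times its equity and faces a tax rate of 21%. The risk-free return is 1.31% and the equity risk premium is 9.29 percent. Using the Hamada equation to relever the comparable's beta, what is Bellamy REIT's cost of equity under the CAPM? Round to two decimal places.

26.65%

β_L = β_U × [1 + (1 − t)(D/E)] = 1.011 × [1 + (1 − 0.21) × 2.15]
    = 1.011 × [1 + 0.79 × 2.15] = 1.011 × 2.6985 = 2.7282
E(R) = R_f + β_L × MRP = 1.31% + 2.7282 × 9.29% = 26.65%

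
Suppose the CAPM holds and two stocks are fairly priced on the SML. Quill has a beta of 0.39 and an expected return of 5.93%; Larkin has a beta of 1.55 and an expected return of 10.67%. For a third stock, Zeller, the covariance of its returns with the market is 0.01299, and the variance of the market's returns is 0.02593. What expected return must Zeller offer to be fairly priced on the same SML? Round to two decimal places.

6.38%

MRP = (10.67% − 5.93%) / (1.55 − 0.39) = 4.0862%
R_f = 5.93% − 0.39 × 4.0862% = 4.3364%
β_Zeller = Cov / Var(R_m) = 0.01299 / 0.02593 = 0.5010
E(R_Zeller) = R_f + β × MRP = 4.3364% + 0.5010 × 4.0862% = 6.38%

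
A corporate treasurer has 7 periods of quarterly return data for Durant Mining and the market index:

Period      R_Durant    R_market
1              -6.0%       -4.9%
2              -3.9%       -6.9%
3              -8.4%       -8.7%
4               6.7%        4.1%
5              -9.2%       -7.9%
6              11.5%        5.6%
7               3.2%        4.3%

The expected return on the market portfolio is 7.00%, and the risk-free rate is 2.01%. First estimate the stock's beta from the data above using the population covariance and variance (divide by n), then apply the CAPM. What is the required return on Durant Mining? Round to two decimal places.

Mean R_i = (-6.0 − 3.9 − 8.4 + 6.7 − 9.2 + 11.5 + 3.2) / 7 = -0.8714%
Mean R_m = (-4.9 − 6.9 − 8.7 + 4.1 − 7.9 + 5.6 + 4.3) / 7 = -2.0571%
Σ(R_i − R̄_i)(R_m − R̄_m) = 295.1514  ⇒  Cov = 295.1514 / 7 = 42.1645
Σ(R_m − R̄_m)² = 246.7571  ⇒  Var(R_m) = 246.7571 / 7 = 35.2510
β = Cov / Var(R_m) = 42.1645 / 35.2510 = 1.1961
MRP = 7.00% − 2.01% = 4.99%
E(R) = R_f + β × MRP = 2.01% + 1.1961 × 4.99% = 7.98%

7.98%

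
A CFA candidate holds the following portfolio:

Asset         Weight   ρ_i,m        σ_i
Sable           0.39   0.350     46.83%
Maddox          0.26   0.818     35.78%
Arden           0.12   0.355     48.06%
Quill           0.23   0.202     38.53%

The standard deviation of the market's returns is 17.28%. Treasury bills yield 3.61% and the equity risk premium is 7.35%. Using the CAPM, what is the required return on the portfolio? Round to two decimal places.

11.20%

β_Sable = 0.350 × 46.83% / 17.28% = 0.9485
β_Maddox = 0.818 × 35.78% / 17.28% = 1.6938
β_Arden = 0.355 × 48.06% / 17.28% = 0.9873
β_Quill = 0.202 × 38.53% / 17.28% = 0.4504
β_P = Σ w_i β_i = 0.39×0.9485 + 0.26×1.6938 + 0.12×0.9873 + 0.23×0.4504 = 1.0324
E(R_P) = R_f + β_P × MRP = 3.61% + 1.0324 × 7.35% = 11.20%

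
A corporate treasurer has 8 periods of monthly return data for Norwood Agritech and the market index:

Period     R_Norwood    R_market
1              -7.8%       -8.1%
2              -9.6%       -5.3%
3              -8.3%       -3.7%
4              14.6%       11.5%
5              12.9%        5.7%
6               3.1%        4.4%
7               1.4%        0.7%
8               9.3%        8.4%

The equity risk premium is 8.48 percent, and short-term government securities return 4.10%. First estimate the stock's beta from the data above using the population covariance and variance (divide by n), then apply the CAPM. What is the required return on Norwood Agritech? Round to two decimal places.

Mean R_i = (-7.8 − 9.6 − 8.3 + 14.6 + 12.9 + 3.1 + 1.4 + 9.3) / 8 = 1.9500%
Mean R_m = (-8.1 − 5.3 − 3.7 + 11.5 + 5.7 + 4.4 + 0.7 + 8.4) / 8 = 1.7000%
Σ(R_i − R̄_i)(R_m − R̄_m) = 452.4200  ⇒  Cov = 452.4200 / 8 = 56.5525
Σ(R_m − R̄_m)² = 339.4200  ⇒  Var(R_m) = 339.4200 / 8 = 42.4275
β = Cov / Var(R_m) = 56.5525 / 42.4275 = 1.3329
E(R) = R_f + β × MRP = 4.10% + 1.3329 × 8.48% = 15.40%

15.40%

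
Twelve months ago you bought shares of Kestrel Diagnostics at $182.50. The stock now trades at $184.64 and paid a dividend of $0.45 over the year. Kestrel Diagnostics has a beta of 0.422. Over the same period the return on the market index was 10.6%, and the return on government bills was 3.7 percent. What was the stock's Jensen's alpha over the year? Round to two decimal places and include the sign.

Realised HPR = (P1 + D1 − P0) / P0 = (184.64 + 0.45 − 182.50) / 182.50 = 2.59 / 182.50 = 1.4192%
MRP = 10.6% − 3.7% = 6.90%
CAPM required = R_f + β·MRP = 3.7% + 0.422 × 6.9% = 6.6118%
α = realised − required = 1.4192% − 6.6118% = -5.19%

-5.19%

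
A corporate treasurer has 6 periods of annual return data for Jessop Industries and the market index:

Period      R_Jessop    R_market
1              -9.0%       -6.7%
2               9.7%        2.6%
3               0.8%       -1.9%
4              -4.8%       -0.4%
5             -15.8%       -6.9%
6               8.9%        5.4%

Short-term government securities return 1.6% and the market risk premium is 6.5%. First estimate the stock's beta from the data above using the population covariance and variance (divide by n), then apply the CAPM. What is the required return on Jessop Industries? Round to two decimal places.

13.85%

Mean R_i = (-9.0 + 9.7 + 0.8 − 4.8 − 15.8 + 8.9) / 6 = -1.7000%
Mean R_m = (-6.7 + 2.6 − 1.9 − 0.4 − 6.9 + 5.4) / 6 = -1.3167%
Σ(R_i − R̄_i)(R_m − R̄_m) = 229.5700  ⇒  Cov = 229.5700 / 6 = 38.2617
Σ(R_m − R̄_m)² = 121.7883  ⇒  Var(R_m) = 121.7883 / 6 = 20.2981
β = Cov / Var(R_m) = 38.2617 / 20.2981 = 1.8850
E(R) = R_f + β × MRP = 1.6% + 1.8850 × 6.5% = 13.85%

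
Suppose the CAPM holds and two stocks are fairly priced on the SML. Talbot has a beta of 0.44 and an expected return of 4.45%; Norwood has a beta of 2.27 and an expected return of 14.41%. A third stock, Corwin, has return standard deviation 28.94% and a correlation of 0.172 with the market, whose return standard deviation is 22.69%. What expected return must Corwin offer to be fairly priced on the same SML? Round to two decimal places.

MRP = (14.41% − 4.45%) / (2.27 − 0.44) = 5.4426%
R_f = 4.45% − 0.44 × 5.4426% = 2.0553%
β_Corwin = ρ·σ_i/σ_m = 0.172 × 28.94 / 22.69 = 0.2194
E(R_Corwin) = R_f + β × MRP = 2.0553% + 0.2194 × 5.4426% = 3.25%

3.25%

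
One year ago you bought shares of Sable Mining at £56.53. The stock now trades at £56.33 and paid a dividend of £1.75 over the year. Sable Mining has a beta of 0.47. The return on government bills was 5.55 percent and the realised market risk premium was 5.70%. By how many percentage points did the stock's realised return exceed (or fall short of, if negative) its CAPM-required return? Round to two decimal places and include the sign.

Realised HPR = (P1 + D1 − P0) / P0 = (56.33 + 1.75 − 56.53) / 56.53 = 1.55 / 56.53 = 2.7419%
CAPM required = R_f + β·MRP = 5.55% + 0.47 × 5.70% = 8.2290%
α = realised − required = 2.7419% − 8.2290% = -5.49%

-5.49%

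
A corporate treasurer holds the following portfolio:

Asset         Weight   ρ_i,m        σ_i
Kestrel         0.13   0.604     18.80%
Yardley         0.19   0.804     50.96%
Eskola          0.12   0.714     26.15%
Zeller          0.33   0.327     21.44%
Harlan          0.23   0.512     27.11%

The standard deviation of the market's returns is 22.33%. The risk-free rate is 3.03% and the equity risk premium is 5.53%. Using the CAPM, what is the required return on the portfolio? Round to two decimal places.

β_Kestrel = 0.604 × 18.80% / 22.33% = 0.5085
β_Yardley = 0.804 × 50.96% / 22.33% = 1.8348
β_Eskola = 0.714 × 26.15% / 22.33% = 0.8361
β_Zeller = 0.327 × 21.44% / 22.33% = 0.3140
β_Harlan = 0.512 × 27.11% / 22.33% = 0.6216
β_P = Σ w_i β_i = 0.13×0.5085 + 0.19×1.8348 + 0.12×0.8361 + 0.33×0.3140 + 0.23×0.6216 = 0.7616
E(R_P) = R_f + β_P × MRP = 3.03% + 0.7616 × 5.53% = 7.24%

7.24%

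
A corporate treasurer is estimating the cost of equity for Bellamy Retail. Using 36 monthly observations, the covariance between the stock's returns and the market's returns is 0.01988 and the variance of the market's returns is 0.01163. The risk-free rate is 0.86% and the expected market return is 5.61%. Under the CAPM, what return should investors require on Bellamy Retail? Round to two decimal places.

β = Cov(R_i, R_m) / Var(R_m) = 0.01988 / 0.01163 = 1.7094
MRP = 5.61% − 0.86% = 4.75%
E(R) = R_f + β × MRP = 0.86% + 1.7094 × 4.75% = 8.98%

8.98%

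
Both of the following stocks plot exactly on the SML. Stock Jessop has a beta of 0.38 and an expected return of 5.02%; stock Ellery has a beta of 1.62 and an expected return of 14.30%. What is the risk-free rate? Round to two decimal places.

2.18%

Both satisfy E(R) = R_f + β·MRP, so the slope of the SML is
MRP = (14.30% − 5.02%) / (1.62 − 0.38) = 9.28% / 1.24 = 7.4839%
R_f = E(R_Jessop) − β_Jessop·MRP = 5.02% − 0.38 × 7.4839% = 2.1761%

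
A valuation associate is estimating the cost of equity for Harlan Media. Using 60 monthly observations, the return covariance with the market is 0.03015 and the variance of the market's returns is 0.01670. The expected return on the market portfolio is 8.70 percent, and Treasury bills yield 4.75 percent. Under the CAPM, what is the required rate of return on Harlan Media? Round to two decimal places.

11.88%

β = Cov(R_i, R_m) / Var(R_m) = 0.03015 / 0.01670 = 1.8054
MRP = 8.70% − 4.75% = 3.95%
E(R) = R_f + β × MRP = 4.75% + 1.8054 × 3.95% = 11.88%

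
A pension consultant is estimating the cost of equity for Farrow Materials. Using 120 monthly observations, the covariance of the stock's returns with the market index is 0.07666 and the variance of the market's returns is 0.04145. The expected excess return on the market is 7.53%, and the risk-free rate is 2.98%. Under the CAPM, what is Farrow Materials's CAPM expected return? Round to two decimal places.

β = Cov(R_i, R_m) / Var(R_m) = 0.07666 / 0.04145 = 1.8495
E(R) = R_f + β × MRP = 2.98% + 1.8495 × 7.53% = 16.91%

16.91%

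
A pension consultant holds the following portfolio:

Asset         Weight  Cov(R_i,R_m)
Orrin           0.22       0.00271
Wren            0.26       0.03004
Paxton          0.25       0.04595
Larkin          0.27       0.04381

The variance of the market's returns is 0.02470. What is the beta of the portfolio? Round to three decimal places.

1.284

β_Orrin = 0.00271 / 0.02470 = 0.1097
β_Wren = 0.03004 / 0.02470 = 1.2162
β_Paxton = 0.04595 / 0.02470 = 1.8603
β_Larkin = 0.04381 / 0.02470 = 1.7737
β_P = Σ w_i β_i = 0.22×0.1097 + 0.26×1.2162 + 0.25×1.8603 + 0.27×1.7737 = 1.2843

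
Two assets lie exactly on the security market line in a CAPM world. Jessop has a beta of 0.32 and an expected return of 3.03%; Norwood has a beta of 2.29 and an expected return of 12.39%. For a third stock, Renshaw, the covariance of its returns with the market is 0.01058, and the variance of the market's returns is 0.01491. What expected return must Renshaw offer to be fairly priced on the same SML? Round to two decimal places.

4.88%

MRP = (12.39% − 3.03%) / (2.29 − 0.32) = 4.7513%
R_f = 3.03% − 0.32 × 4.7513% = 1.5096%
β_Renshaw = Cov / Var(R_m) = 0.01058 / 0.01491 = 0.7096
E(R_Renshaw) = R_f + β × MRP = 1.5096% + 0.7096 × 4.7513% = 4.88%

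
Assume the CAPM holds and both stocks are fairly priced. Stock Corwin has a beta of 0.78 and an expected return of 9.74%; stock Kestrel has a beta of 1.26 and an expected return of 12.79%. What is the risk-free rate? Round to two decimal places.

4.78%

Both satisfy E(R) = R_f + β·MRP, so the slope of the SML is
MRP = (12.79% − 9.74%) / (1.26 − 0.78) = 3.05% / 0.48 = 6.3542%
R_f = E(R_Corwin) − β_Corwin·MRP = 9.74% − 0.78 × 6.3542% = 4.7837%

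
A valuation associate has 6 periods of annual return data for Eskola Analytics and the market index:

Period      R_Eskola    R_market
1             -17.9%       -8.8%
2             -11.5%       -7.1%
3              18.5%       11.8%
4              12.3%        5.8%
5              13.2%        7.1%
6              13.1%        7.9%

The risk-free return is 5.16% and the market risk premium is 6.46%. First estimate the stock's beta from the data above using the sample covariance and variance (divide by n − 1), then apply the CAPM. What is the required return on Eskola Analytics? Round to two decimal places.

Mean R_i = (-17.9 − 11.5 + 18.5 + 12.3 + 13.2 + 13.1) / 6 = 4.6167%
Mean R_m = (-8.8 − 7.1 + 11.8 + 5.8 + 7.1 + 7.9) / 6 = 2.7833%
Σ(R_i − R̄_i)(R_m − R̄_m) = 648.9217  ⇒  Cov = 648.9217 / 5 = 129.7843
Σ(R_m − R̄_m)² = 367.0683  ⇒  Var(R_m) = 367.0683 / 5 = 73.4137
β = Cov / Var(R_m) = 129.7843 / 73.4137 = 1.7678
E(R) = R_f + β × MRP = 5.16% + 1.7678 × 6.46% = 16.58%

16.58%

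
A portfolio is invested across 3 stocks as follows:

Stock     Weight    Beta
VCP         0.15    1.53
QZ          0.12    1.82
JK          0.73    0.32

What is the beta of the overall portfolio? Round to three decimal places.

β_P = Σ w_i β_i = 0.15×1.53 + 0.12×1.82 + 0.73×0.32 = 0.6815

0.682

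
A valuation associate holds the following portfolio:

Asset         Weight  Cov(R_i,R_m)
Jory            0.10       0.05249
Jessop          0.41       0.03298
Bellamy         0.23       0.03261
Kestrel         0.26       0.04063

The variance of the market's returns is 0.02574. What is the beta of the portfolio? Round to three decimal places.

β_Jory = 0.05249 / 0.02574 = 2.0392
β_Jessop = 0.03298 / 0.02574 = 1.2813
β_Bellamy = 0.03261 / 0.02574 = 1.2669
β_Kestrel = 0.04063 / 0.02574 = 1.5785
β_P = Σ w_i β_i = 0.10×2.0392 + 0.41×1.2813 + 0.23×1.2669 + 0.26×1.5785 = 1.4311

1.431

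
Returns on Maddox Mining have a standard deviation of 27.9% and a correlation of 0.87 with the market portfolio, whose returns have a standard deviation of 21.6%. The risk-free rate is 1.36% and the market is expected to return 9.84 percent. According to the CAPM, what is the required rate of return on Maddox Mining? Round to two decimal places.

10.89%

β = ρ × σ_i / σ_m = 0.87 × 27.9% / 21.6% = 1.1238
MRP = 9.84% − 1.36% = 8.48%
E(R) = 1.36% + 1.1238 × 8.48% = 10.89%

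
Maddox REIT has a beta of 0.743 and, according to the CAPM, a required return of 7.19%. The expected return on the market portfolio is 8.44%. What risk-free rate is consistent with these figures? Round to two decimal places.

E(R) = R_f + β(E(R_m) − R_f) = R_f(1 − β) + β·E(R_m)
7.19% = R_f × (1 − 0.743) + 0.743 × 8.44%
7.19% = R_f × 0.257 + 6.27092%
R_f = (7.19% − 6.27092%) / 0.257 = 3.58%

3.58%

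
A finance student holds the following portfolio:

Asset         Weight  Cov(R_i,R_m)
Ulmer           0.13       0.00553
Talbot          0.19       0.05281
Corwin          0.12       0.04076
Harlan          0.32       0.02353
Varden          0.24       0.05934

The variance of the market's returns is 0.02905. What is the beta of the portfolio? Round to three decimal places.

β_Ulmer = 0.00553 / 0.02905 = 0.1904
β_Talbot = 0.05281 / 0.02905 = 1.8179
β_Corwin = 0.04076 / 0.02905 = 1.4031
β_Harlan = 0.02353 / 0.02905 = 0.8100
β_Varden = 0.05934 / 0.02905 = 2.0427
β_P = Σ w_i β_i = 0.13×0.1904 + 0.19×1.8179 + 0.12×1.4031 + 0.32×0.8100 + 0.24×2.0427 = 1.2880

1.288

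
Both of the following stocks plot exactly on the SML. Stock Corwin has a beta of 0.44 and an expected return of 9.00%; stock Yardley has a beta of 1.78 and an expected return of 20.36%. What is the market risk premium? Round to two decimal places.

8.48%

Both satisfy E(R) = R_f + β·MRP, so the slope of the SML is
MRP = (20.36% − 9.00%) / (1.78 − 0.44) = 11.36% / 1.34 = 8.4776%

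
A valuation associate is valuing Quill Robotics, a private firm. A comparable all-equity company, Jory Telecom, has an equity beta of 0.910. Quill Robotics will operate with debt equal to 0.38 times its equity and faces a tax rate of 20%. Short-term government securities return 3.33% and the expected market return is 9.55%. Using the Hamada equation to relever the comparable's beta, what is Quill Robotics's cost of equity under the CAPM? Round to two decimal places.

β_L = β_U × [1 + (1 − t)(D/E)] = 0.910 × [1 + (1 − 0.20) × 0.38]
    = 0.910 × [1 + 0.80 × 0.38] = 0.910 × 1.3040 = 1.1866
MRP = 9.55% − 3.33% = 6.22%
E(R) = R_f + β_L × MRP = 3.33% + 1.1866 × 6.22% = 10.71%

10.71%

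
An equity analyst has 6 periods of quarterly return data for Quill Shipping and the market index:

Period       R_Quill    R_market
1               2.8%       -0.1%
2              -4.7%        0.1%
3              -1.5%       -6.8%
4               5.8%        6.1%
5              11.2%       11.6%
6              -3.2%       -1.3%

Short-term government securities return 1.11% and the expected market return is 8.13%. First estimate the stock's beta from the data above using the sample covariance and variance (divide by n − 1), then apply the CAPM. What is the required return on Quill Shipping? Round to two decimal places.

Mean R_i = (2.8 − 4.7 − 1.5 + 5.8 + 11.2 − 3.2) / 6 = 1.7333%
Mean R_m = (-0.1 + 0.1 − 6.8 + 6.1 + 11.6 − 1.3) / 6 = 1.6000%
Σ(R_i − R̄_i)(R_m − R̄_m) = 162.2700  ⇒  Cov = 162.2700 / 5 = 32.4540
Σ(R_m − R̄_m)² = 204.3600  ⇒  Var(R_m) = 204.3600 / 5 = 40.8720
β = Cov / Var(R_m) = 32.4540 / 40.8720 = 0.7940
MRP = 8.13% − 1.11% = 7.02%
E(R) = R_f + β × MRP = 1.11% + 0.7940 × 7.02% = 6.68%

6.68%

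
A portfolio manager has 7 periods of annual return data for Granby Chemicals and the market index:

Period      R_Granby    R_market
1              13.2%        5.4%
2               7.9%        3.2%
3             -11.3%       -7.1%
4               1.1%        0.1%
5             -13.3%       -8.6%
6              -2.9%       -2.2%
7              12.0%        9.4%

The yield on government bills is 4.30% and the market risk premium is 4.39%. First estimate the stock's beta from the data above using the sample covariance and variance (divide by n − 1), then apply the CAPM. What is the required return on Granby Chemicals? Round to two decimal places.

11.31%

Mean R_i = (13.2 + 7.9 − 11.3 + 1.1 − 13.3 − 2.9 + 12.0) / 7 = 0.9571%
Mean R_m = (5.4 + 3.2 − 7.1 + 0.1 − 8.6 − 2.2 + 9.4) / 7 = 0.0286%
Σ(R_i − R̄_i)(R_m − R̄_m) = 410.2686  ⇒  Cov = 410.2686 / 6 = 68.3781
Σ(R_m − R̄_m)² = 256.9743  ⇒  Var(R_m) = 256.9743 / 6 = 42.8291
β = Cov / Var(R_m) = 68.3781 / 42.8291 = 1.5965
E(R) = R_f + β × MRP = 4.30% + 1.5965 × 4.39% = 11.31%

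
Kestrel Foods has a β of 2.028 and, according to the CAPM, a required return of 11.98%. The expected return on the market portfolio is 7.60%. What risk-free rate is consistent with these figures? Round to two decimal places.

3.34%

E(R) = R_f + β(E(R_m) − R_f) = R_f(1 − β) + β·E(R_m)
11.98% = R_f × (1 − 2.028) + 2.028 × 7.60%
11.98% = R_f × -1.028 + 15.41280%
R_f = (11.98% − 15.41280%) / -1.028 = 3.34%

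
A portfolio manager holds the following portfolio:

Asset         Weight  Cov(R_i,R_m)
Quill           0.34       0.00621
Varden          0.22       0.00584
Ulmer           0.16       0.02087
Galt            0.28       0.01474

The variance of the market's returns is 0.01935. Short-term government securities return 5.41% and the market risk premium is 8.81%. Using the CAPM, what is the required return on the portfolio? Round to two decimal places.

β_Quill = 0.00621 / 0.01935 = 0.3209
β_Varden = 0.00584 / 0.01935 = 0.3018
β_Ulmer = 0.02087 / 0.01935 = 1.0786
β_Galt = 0.01474 / 0.01935 = 0.7618
β_P = Σ w_i β_i = 0.34×0.3209 + 0.22×0.3018 + 0.16×1.0786 + 0.28×0.7618 = 0.5614
E(R_P) = R_f + β_P × MRP = 5.41% + 0.5614 × 8.81% = 10.36%

10.36%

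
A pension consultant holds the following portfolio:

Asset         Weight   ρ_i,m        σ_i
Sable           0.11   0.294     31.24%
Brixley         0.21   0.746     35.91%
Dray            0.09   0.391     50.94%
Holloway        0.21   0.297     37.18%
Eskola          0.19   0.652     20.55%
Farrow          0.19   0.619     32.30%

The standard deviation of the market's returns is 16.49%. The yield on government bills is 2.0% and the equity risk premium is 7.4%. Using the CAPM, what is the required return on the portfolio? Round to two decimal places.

β_Sable = 0.294 × 31.24% / 16.49% = 0.5570
β_Brixley = 0.746 × 35.91% / 16.49% = 1.6246
β_Dray = 0.391 × 50.94% / 16.49% = 1.2079
β_Holloway = 0.297 × 37.18% / 16.49% = 0.6696
β_Eskola = 0.652 × 20.55% / 16.49% = 0.8125
β_Farrow = 0.619 × 32.30% / 16.49% = 1.2125
β_P = Σ w_i β_i = 0.11×0.5570 + 0.21×1.6246 + 0.09×1.2079 + 0.21×0.6696 + 0.19×0.8125 + 0.19×1.2125 = 1.0365
E(R_P) = R_f + β_P × MRP = 2.0% + 1.0365 × 7.4% = 9.67%

9.67%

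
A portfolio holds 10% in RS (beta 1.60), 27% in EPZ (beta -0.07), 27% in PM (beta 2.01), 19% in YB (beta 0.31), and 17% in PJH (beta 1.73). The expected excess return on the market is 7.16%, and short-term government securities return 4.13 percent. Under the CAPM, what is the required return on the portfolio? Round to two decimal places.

β_P = Σ w_i β_i = 0.10×1.60 + 0.27×-0.07 + 0.27×2.01 + 0.19×0.31 + 0.17×1.73 = 1.0368
E(R_P) = R_f + β_P × MRP = 4.13% + 1.0368 × 7.16% = 11.55%

11.55%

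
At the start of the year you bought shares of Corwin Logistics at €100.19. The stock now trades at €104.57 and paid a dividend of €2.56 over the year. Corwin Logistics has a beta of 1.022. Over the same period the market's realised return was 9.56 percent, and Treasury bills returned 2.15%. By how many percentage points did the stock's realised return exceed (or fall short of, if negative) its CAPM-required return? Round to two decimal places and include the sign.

-2.80%

Realised HPR = (P1 + D1 − P0) / P0 = (104.57 + 2.56 − 100.19) / 100.19 = 6.94 / 100.19 = 6.9268%
MRP = 9.56% − 2.15% = 7.41%
CAPM required = R_f + β·MRP = 2.15% + 1.022 × 7.41% = 9.72302%
α = realised − required = 6.9268% − 9.72302% = -2.80%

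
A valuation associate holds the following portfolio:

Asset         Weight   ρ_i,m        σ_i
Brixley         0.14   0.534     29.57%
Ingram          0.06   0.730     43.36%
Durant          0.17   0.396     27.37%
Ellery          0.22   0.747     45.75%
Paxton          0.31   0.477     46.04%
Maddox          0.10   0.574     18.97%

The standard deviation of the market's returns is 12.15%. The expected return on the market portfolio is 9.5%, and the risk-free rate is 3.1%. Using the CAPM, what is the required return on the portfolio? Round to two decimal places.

β_Brixley = 0.534 × 29.57% / 12.15% = 1.2996
β_Ingram = 0.730 × 43.36% / 12.15% = 2.6052
β_Durant = 0.396 × 27.37% / 12.15% = 0.8921
β_Ellery = 0.747 × 45.75% / 12.15% = 2.8128
β_Paxton = 0.477 × 46.04% / 12.15% = 1.8075
β_Maddox = 0.574 × 18.97% / 12.15% = 0.8962
β_P = Σ w_i β_i = 0.14×1.2996 + 0.06×2.6052 + 0.17×0.8921 + 0.22×2.8128 + 0.31×1.8075 + 0.10×0.8962 = 1.7587
MRP = 9.5% − 3.1% = 6.40%
E(R_P) = R_f + β_P × MRP = 3.1% + 1.7587 × 6.4% = 14.36%

14.36%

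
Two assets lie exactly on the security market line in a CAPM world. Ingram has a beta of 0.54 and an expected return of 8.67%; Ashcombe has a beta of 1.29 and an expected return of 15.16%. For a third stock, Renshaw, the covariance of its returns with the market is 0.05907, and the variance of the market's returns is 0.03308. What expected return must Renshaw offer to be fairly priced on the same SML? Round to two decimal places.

19.45%

MRP = (15.16% − 8.67%) / (1.29 − 0.54) = 8.6533%
R_f = 8.67% − 0.54 × 8.6533% = 3.9972%
β_Renshaw = Cov / Var(R_m) = 0.05907 / 0.03308 = 1.7857
E(R_Renshaw) = R_f + β × MRP = 3.9972% + 1.7857 × 8.6533% = 19.45%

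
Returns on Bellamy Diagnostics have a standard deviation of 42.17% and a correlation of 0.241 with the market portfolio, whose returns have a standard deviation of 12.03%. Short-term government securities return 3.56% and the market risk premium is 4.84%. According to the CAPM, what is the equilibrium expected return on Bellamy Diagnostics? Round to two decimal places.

7.65%

β = ρ × σ_i / σ_m = 0.241 × 42.17% / 12.03% = 0.8448
E(R) = 3.56% + 0.8448 × 4.84% = 7.65%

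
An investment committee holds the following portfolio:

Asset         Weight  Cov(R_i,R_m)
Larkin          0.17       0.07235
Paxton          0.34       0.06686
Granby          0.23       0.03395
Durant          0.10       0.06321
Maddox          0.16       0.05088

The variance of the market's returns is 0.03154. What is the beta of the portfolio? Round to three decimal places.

β_Larkin = 0.07235 / 0.03154 = 2.2939
β_Paxton = 0.06686 / 0.03154 = 2.1198
β_Granby = 0.03395 / 0.03154 = 1.0764
β_Durant = 0.06321 / 0.03154 = 2.0041
β_Maddox = 0.05088 / 0.03154 = 1.6132
β_P = Σ w_i β_i = 0.17×2.2939 + 0.34×2.1198 + 0.23×1.0764 + 0.10×2.0041 + 0.16×1.6132 = 1.8168

1.817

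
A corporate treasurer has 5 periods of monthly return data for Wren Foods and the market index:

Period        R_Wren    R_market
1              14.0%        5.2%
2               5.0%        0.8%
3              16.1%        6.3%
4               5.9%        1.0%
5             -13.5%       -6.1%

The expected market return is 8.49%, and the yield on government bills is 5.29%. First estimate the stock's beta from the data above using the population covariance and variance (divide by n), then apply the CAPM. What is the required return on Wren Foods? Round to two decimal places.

12.92%

Mean R_i = (14.0 + 5.0 + 16.1 + 5.9 − 13.5) / 5 = 5.5000%
Mean R_m = (5.2 + 0.8 + 6.3 + 1.0 − 6.1) / 5 = 1.4400%
Σ(R_i − R̄_i)(R_m − R̄_m) = 226.8800  ⇒  Cov = 226.8800 / 5 = 45.3760
Σ(R_m − R̄_m)² = 95.2120  ⇒  Var(R_m) = 95.2120 / 5 = 19.0424
β = Cov / Var(R_m) = 45.3760 / 19.0424 = 2.3829
MRP = 8.49% − 5.29% = 3.20%
E(R) = R_f + β × MRP = 5.29% + 2.3829 × 3.20% = 12.92%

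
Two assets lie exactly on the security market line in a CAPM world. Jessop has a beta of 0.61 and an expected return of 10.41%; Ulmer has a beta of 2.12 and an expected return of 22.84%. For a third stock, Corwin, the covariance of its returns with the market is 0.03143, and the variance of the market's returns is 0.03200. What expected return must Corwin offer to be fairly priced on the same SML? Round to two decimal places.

13.47%

MRP = (22.84% − 10.41%) / (2.12 − 0.61) = 8.2318%
R_f = 10.41% − 0.61 × 8.2318% = 5.3886%
β_Corwin = Cov / Var(R_m) = 0.03143 / 0.03200 = 0.9822
E(R_Corwin) = R_f + β × MRP = 5.3886% + 0.9822 × 8.2318% = 13.47%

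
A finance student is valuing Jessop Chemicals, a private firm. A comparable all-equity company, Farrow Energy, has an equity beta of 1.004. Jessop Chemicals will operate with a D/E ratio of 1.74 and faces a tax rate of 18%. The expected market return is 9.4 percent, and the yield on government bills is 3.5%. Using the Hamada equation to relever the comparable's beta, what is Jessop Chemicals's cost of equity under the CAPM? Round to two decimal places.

17.88%

β_L = β_U × [1 + (1 − t)(D/E)] = 1.004 × [1 + (1 − 0.18) × 1.74]
    = 1.004 × [1 + 0.82 × 1.74] = 1.004 × 2.4268 = 2.4365
MRP = 9.4% − 3.5% = 5.90%
E(R) = R_f + β_L × MRP = 3.5% + 2.4365 × 5.9% = 17.88%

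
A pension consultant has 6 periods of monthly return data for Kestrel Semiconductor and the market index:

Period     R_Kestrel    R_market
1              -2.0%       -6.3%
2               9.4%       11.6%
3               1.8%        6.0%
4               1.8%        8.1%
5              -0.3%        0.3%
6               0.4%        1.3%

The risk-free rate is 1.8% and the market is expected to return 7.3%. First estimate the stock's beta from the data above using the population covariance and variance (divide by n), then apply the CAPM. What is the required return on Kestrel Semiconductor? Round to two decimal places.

Mean R_i = (-2.0 + 9.4 + 1.8 + 1.8 − 0.3 + 0.4) / 6 = 1.8500%
Mean R_m = (-6.3 + 11.6 + 6.0 + 8.1 + 0.3 + 1.3) / 6 = 3.5000%
Σ(R_i − R̄_i)(R_m − R̄_m) = 108.6000  ⇒  Cov = 108.6000 / 6 = 18.1000
Σ(R_m − R̄_m)² = 204.1400  ⇒  Var(R_m) = 204.1400 / 6 = 34.0233
β = Cov / Var(R_m) = 18.1000 / 34.0233 = 0.5320
MRP = 7.3% − 1.8% = 5.50%
E(R) = R_f + β × MRP = 1.8% + 0.5320 × 5.5% = 4.73%

4.73%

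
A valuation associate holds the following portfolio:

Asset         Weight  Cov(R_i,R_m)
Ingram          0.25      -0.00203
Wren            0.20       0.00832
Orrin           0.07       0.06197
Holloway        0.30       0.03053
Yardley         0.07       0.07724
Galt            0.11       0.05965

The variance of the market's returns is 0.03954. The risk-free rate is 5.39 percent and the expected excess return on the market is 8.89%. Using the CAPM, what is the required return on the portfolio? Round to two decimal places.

11.38%

β_Ingram = -0.00203 / 0.03954 = -0.0513
β_Wren = 0.00832 / 0.03954 = 0.2104
β_Orrin = 0.06197 / 0.03954 = 1.5673
β_Holloway = 0.03053 / 0.03954 = 0.7721
β_Yardley = 0.07724 / 0.03954 = 1.9535
β_Galt = 0.05965 / 0.03954 = 1.5086
β_P = Σ w_i β_i = 0.25×-0.0513 + 0.20×0.2104 + 0.07×1.5673 + 0.30×0.7721 + 0.07×1.9535 + 0.11×1.5086 = 0.6733
E(R_P) = R_f + β_P × MRP = 5.39% + 0.6733 × 8.89% = 11.38%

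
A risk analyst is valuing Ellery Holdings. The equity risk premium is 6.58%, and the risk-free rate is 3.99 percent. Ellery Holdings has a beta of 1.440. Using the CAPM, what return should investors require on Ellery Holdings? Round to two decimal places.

E(R) = R_f + β × MRP = 3.99% + 1.440 × 6.58% = 13.47%

13.47%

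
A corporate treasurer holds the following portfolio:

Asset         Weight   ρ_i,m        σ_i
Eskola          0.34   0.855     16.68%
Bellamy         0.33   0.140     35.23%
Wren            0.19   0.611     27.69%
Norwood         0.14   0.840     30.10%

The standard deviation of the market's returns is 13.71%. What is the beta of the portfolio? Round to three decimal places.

β_Eskola = 0.855 × 16.68% / 13.71% = 1.0402
β_Bellamy = 0.140 × 35.23% / 13.71% = 0.3598
β_Wren = 0.611 × 27.69% / 13.71% = 1.2340
β_Norwood = 0.840 × 30.10% / 13.71% = 1.8442
β_P = Σ w_i β_i = 0.34×1.0402 + 0.33×0.3598 + 0.19×1.2340 + 0.14×1.8442 = 0.9651

0.965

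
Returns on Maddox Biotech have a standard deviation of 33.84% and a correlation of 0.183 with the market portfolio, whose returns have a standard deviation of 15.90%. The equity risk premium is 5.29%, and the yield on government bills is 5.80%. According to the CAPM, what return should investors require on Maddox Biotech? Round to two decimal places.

β = ρ × σ_i / σ_m = 0.183 × 33.84% / 15.90% = 0.3895
E(R) = 5.80% + 0.3895 × 5.29% = 7.86%

7.86%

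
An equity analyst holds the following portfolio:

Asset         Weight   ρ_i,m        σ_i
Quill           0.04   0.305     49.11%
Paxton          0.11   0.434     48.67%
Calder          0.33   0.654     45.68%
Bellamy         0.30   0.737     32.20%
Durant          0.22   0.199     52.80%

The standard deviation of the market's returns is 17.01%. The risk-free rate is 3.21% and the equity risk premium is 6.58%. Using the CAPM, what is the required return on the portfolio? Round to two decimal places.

11.80%

β_Quill = 0.305 × 49.11% / 17.01% = 0.8806
β_Paxton = 0.434 × 48.67% / 17.01% = 1.2418
β_Calder = 0.654 × 45.68% / 17.01% = 1.7563
β_Bellamy = 0.737 × 32.20% / 17.01% = 1.3951
β_Durant = 0.199 × 52.80% / 17.01% = 0.6177
β_P = Σ w_i β_i = 0.04×0.8806 + 0.11×1.2418 + 0.33×1.7563 + 0.30×1.3951 + 0.22×0.6177 = 1.3058
E(R_P) = R_f + β_P × MRP = 3.21% + 1.3058 × 6.58% = 11.80%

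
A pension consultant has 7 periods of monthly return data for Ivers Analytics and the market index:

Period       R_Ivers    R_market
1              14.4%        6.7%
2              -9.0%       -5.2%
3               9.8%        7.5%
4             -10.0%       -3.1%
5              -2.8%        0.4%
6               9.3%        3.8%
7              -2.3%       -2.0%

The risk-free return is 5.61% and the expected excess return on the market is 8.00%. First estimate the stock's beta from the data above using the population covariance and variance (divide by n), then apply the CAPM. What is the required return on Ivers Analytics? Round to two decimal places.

20.61%

Mean R_i = (14.4 − 9.0 + 9.8 − 10.0 − 2.8 + 9.3 − 2.3) / 7 = 1.3429%
Mean R_m = (6.7 − 5.2 + 7.5 − 3.1 + 0.4 + 3.8 − 2.0) / 7 = 1.1571%
Σ(R_i − R̄_i)(R_m − R̄_m) = 275.7229  ⇒  Cov = 275.7229 / 7 = 39.3890
Σ(R_m − R̄_m)² = 147.0171  ⇒  Var(R_m) = 147.0171 / 7 = 21.0024
β = Cov / Var(R_m) = 39.3890 / 21.0024 = 1.8755
E(R) = R_f + β × MRP = 5.61% + 1.8755 × 8.00% = 20.61%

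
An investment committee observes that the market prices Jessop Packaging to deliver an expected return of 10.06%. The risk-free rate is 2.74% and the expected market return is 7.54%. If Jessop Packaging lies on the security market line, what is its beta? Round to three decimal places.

1.525

MRP = 7.54% − 2.74% = 4.80%
β = (E(R) − R_f) / MRP = (10.06% − 2.74%) / 4.80% = 7.32% / 4.80% = 1.525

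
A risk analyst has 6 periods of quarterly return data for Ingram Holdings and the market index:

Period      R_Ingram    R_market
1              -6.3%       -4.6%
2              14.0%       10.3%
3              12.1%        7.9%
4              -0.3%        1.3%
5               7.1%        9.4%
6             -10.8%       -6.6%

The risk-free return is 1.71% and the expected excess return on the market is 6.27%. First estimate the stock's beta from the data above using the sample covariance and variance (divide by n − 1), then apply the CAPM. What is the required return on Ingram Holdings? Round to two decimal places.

Mean R_i = (-6.3 + 14.0 + 12.1 − 0.3 + 7.1 − 10.8) / 6 = 2.6333%
Mean R_m = (-4.6 + 10.3 + 7.9 + 1.3 + 9.4 − 6.6) / 6 = 2.9500%
Σ(R_i − R̄_i)(R_m − R̄_m) = 359.7900  ⇒  Cov = 359.7900 / 5 = 71.9580
Σ(R_m − R̄_m)² = 271.0550  ⇒  Var(R_m) = 271.0550 / 5 = 54.2110
β = Cov / Var(R_m) = 71.9580 / 54.2110 = 1.3274
E(R) = R_f + β × MRP = 1.71% + 1.3274 × 6.27% = 10.03%

10.03%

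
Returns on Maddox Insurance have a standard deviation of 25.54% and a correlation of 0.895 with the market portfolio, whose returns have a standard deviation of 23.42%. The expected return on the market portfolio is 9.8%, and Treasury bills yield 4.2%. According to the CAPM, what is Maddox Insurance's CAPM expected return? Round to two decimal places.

β = ρ × σ_i / σ_m = 0.895 × 25.54% / 23.42% = 0.9760
MRP = 9.8% − 4.2% = 5.60%
E(R) = 4.2% + 0.9760 × 5.6% = 9.67%

9.67%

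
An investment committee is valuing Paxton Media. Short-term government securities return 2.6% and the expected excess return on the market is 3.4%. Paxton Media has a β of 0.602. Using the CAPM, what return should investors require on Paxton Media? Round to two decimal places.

E(R) = R_f + β × MRP = 2.6% + 0.602 × 3.4% = 4.65%

4.65%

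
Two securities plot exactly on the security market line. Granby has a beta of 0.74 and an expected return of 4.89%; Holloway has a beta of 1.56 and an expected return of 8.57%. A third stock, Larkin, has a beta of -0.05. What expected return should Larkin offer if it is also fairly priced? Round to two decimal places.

MRP (SML slope) = (8.57% − 4.89%) / (1.56 − 0.74) = 3.68% / 0.82 = 4.4878%
R_f (intercept) = 4.89% − 0.74 × 4.4878% = 1.5690%
E(R_Larkin) = R_f + β × MRP = 1.5690% + -0.05 × 4.4878% = 1.34%

1.34%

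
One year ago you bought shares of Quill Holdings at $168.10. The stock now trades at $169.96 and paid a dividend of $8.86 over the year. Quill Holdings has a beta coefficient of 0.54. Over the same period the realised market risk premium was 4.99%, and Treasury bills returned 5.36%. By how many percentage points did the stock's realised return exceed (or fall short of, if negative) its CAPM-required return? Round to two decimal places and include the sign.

Realised HPR = (P1 + D1 − P0) / P0 = (169.96 + 8.86 − 168.10) / 168.10 = 10.72 / 168.10 = 6.3772%
CAPM required = R_f + β·MRP = 5.36% + 0.54 × 4.99% = 8.0546%
α = realised − required = 6.3772% − 8.0546% = -1.68%

-1.68%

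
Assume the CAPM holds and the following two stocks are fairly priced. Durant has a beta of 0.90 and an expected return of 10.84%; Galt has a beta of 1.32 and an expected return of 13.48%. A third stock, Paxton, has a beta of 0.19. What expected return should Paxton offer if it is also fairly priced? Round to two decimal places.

6.38%

MRP (SML slope) = (13.48% − 10.84%) / (1.32 − 0.90) = 2.64% / 0.42 = 6.2857%
R_f (intercept) = 10.84% − 0.90 × 6.2857% = 5.1829%
E(R_Paxton) = R_f + β × MRP = 5.1829% + 0.19 × 6.2857% = 6.38%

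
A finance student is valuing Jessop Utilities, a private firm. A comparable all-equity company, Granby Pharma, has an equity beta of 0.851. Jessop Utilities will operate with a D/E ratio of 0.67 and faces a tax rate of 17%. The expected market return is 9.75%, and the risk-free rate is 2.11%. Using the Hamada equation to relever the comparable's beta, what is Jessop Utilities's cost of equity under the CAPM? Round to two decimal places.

β_L = β_U × [1 + (1 − t)(D/E)] = 0.851 × [1 + (1 − 0.17) × 0.67]
    = 0.851 × [1 + 0.83 × 0.67] = 0.851 × 1.5561 = 1.3242
MRP = 9.75% − 2.11% = 7.64%
E(R) = R_f + β_L × MRP = 2.11% + 1.3242 × 7.64% = 12.23%

12.23%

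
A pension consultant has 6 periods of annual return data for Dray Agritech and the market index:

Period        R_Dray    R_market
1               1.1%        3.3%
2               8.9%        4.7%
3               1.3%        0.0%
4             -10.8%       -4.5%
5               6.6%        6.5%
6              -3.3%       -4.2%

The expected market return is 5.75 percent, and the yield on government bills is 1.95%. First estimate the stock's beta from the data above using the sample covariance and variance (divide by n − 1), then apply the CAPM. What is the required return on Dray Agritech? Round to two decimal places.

7.15%

Mean R_i = (1.1 + 8.9 + 1.3 − 10.8 + 6.6 − 3.3) / 6 = 0.6333%
Mean R_m = (3.3 + 4.7 + 0.0 − 4.5 + 6.5 − 4.2) / 6 = 0.9667%
Σ(R_i − R̄_i)(R_m − R̄_m) = 147.1467  ⇒  Cov = 147.1467 / 5 = 29.4293
Σ(R_m − R̄_m)² = 107.5133  ⇒  Var(R_m) = 107.5133 / 5 = 21.5027
β = Cov / Var(R_m) = 29.4293 / 21.5027 = 1.3686
MRP = 5.75% − 1.95% = 3.80%
E(R) = R_f + β × MRP = 1.95% + 1.3686 × 3.80% = 7.15%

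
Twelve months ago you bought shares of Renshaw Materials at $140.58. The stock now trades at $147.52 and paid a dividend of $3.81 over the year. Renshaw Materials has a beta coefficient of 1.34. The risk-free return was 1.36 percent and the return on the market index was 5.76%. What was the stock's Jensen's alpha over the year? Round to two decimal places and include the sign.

Realised HPR = (P1 + D1 − P0) / P0 = (147.52 + 3.81 − 140.58) / 140.58 = 10.75 / 140.58 = 7.6469%
MRP = 5.76% − 1.36% = 4.40%
CAPM required = R_f + β·MRP = 1.36% + 1.34 × 4.40% = 7.2560%
α = realised − required = 7.6469% − 7.2560% = +0.39%

+0.39%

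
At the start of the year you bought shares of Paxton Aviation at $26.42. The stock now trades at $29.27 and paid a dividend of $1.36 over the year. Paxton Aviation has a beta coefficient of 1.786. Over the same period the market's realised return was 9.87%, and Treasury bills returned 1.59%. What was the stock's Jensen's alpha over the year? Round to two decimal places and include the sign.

-0.44%

Realised HPR = (P1 + D1 − P0) / P0 = (29.27 + 1.36 − 26.42) / 26.42 = 4.21 / 26.42 = 15.9349%
MRP = 9.87% − 1.59% = 8.28%
CAPM required = R_f + β·MRP = 1.59% + 1.786 × 8.28% = 16.37808%
α = realised − required = 15.9349% − 16.37808% = -0.44%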